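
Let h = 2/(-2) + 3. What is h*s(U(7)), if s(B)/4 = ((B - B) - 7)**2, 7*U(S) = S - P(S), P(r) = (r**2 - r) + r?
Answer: 392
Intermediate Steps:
P(r) = r**2
h = 2 (h = 2*(-1/2) + 3 = -1 + 3 = 2)
U(S) = -S**2/7 + S/7 (U(S) = (S - S**2)/7 = -S**2/7 + S/7)
s(B) = 196 (s(B) = 4*((B - B) - 7)**2 = 4*(0 - 7)**2 = 4*(-7)**2 = 4*49 = 196)
h*s(U(7)) = 2*196 = 392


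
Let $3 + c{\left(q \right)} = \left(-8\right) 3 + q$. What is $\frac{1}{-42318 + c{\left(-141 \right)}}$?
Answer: $- \frac{1}{42486} \approx -2.3537 \cdot 10^{-5}$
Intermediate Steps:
$c{\left(q \right)} = -27 + q$ ($c{\left(q \right)} = -3 + \left(\left(-8\right) 3 + q\right) = -3 + \left(-24 + q\right) = -27 + q$)
$\frac{1}{-42318 + c{\left(-141 \right)}} = \frac{1}{-42318 - 168} = \frac{1}{-42486} = - \frac{1}{42486}$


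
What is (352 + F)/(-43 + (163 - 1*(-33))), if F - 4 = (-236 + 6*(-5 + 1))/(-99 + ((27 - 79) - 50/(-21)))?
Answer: 1116536/477513 ≈ 2.3382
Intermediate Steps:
F = 17944/3121 (F = 4 + (-236 + 6*(-5 + 1))/(-99 + ((27 - 79) - 50/(-21))) = 4 + (-236 + 6*(-4))/(-99 + (-52 - 50*(-1/21))) = 4 + (-236 - 24)/(-99 + (-52 + 50/21)) = 4 - 260/(-99 - 1042/21) = 4 - 260/(-3121/21) = 4 - 260*(-21/3121) = 4 + 5460/3121 = 17944/3121 ≈ 5.7494)
(352 + F)/(-43 + (163 - 1*(-33))) = (352 + 17944/3121)/(-43 + (163 - 1*(-33))) = 1116536/(3121*(-43 + (163 + 33))) = 1116536/(3121*(-43 + 196)) = (1116536/3121)/153 = (1116536/3121)*(1/153) = 1116536/477513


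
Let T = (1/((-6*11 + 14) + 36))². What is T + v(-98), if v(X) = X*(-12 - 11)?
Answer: 577025/256 ≈ 2254.0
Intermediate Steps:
v(X) = -23*X (v(X) = X*(-23) = -23*X)
T = 1/256 (T = (1/((-66 + 14) + 36))² = (1/(-52 + 36))² = (1/(-16))² = (-1/16)² = 1/256 ≈ 0.0039063)
T + v(-98) = 1/256 - 23*(-98) = 1/256 + 2254 = 577025/256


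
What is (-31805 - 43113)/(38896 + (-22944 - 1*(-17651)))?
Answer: -74918/33603 ≈ -2.2295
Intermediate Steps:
(-31805 - 43113)/(38896 + (-22944 - 1*(-17651))) = -74918/(38896 + (-22944 + 17651)) = -74918/(38896 - 5293) = -74918/33603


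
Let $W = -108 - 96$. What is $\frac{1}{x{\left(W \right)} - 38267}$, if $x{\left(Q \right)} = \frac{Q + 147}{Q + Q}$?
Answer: $- \frac{136}{5204293} \approx -2.6132 \cdot 10^{-5}$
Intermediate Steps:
$W = -204$
$x{\left(Q \right)} = \frac{147 + Q}{2 Q}$
$\frac{1}{x{\left(W \right)} - 38267} = \frac{1}{\frac{147 - 204}{2 \left(-204\right)} - 38267} = \frac{1}{\frac{1}{2} \left(- \frac{1}{204}\right) \left(-57\right) - 38267} = \frac{1}{\frac{19}{136} - 38267} = \frac{1}{- \frac{5204293}{136}} = - \frac{136}{5204293}$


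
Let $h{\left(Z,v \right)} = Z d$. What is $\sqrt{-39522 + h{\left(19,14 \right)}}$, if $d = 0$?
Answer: $i \sqrt{39522} \approx 198.8 i$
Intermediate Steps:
$h{\left(Z,v \right)} = 0$ ($h{\left(Z,v \right)} = Z 0 = 0$)
$\sqrt{-39522 + h{\left(19,14 \right)}} = \sqrt{-39522 + 0} = \sqrt{-39522} = i \sqrt{39522}$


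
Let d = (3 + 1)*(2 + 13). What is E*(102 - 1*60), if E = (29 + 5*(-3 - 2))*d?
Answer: 10080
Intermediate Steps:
d = 60 (d = 4*15 = 60)
E = 240 (E = (29 + 5*(-3 - 2))*60 = (29 + 5*(-5))*60 = (29 - 25)*60 = 4*60 = 240)
E*(102 - 1*60) = 240*(102 - 1*60) = 240*(102 - 60) = 240*42 = 10080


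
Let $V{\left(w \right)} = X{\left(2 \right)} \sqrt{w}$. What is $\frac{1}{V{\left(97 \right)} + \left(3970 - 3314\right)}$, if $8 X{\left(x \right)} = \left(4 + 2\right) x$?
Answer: $\frac{2624}{1720471} - \frac{6 \sqrt{97}}{1720471} \approx 0.0014908$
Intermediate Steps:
$X{\left(x \right)} = \frac{3 x}{4}$ ($X{\left(x \right)} = \frac{\left(4 + 2\right) x}{8} = \frac{6 x}{8} = \frac{3 x}{4}$)
$V{\left(w \right)} = \frac{3 \sqrt{w}}{2}$ ($V{\left(w \right)} = \frac{3}{4} \cdot 2 \sqrt{w} = \frac{3 \sqrt{w}}{2}$)
$\frac{1}{V{\left(97 \right)} + \left(3970 - 3314\right)} = \frac{1}{\frac{3 \sqrt{97}}{2} + \left(3970 - 3314\right)} = \frac{1}{\frac{3 \sqrt{97}}{2} + 656} = \frac{1}{656 + \frac{3 \sqrt{97}}{2}}$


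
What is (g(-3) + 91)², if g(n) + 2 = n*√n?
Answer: 7894 - 534*I*√3 ≈ 7894.0 - 924.92*I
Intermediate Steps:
g(n) = -2 + n^(3/2) (g(n) = -2 + n*√n = -2 + n^(3/2))
(g(-3) + 91)² = ((-2 + (-3)^(3/2)) + 91)² = ((-2 - 3*I*√3) + 91)² = (89 - 3*I*√3)²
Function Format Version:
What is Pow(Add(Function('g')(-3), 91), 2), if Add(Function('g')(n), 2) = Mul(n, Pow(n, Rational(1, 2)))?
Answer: Add(7894, Mul(-534, I, Pow(3, Rational(1, 2)))) ≈ Add(7894.0, Mul(-924.92, I))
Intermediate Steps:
Function('g')(n) = Add(-2, Pow(n, Rational(3, 2))) (Function('g')(n) = Add(-2, Mul(n, Pow(n, Rational(1, 2)))) = Add(-2, Pow(n, Rational(3, 2))))
Pow(Add(Function('g')(-3), 91), 2) = Pow(Add(Add(-2, Pow(-3, Rational(3, 2))), 91), 2) = Pow(Add(Add(-2, Mul(-3, I, Pow(3, Rational(1, 2)))), 91), 2) = Pow(Add(89, Mul(-3, I, Pow(3, Rational(1, 2)))), 2)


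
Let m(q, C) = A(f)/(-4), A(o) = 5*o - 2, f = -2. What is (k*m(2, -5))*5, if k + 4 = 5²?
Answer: 315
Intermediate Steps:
A(o) = -2 + 5*o
m(q, C) = 3 (m(q, C) = (-2 + 5*(-2))/(-4) = (-2 - 10)*(-¼) = -12*(-¼) = 3)
k = 21 (k = -4 + 5² = -4 + 25 = 21)
(k*m(2, -5))*5 = (21*3)*5 = 63*5 = 315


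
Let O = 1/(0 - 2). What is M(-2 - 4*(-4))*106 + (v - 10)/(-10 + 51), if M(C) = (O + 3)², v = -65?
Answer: 54175/82 ≈ 660.67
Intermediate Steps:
O = -½ (O = 1/(-2) = -½ ≈ -0.50000)
M(C) = 25/4 (M(C) = (-½ + 3)² = (5/2)² = 25/4)
M(-2 - 4*(-4))*106 + (v - 10)/(-10 + 51) = (25/4)*106 + (-65 - 10)/(-10 + 51) = 1325/2 - 75/41 = 54175/82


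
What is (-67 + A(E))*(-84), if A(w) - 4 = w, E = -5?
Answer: 5712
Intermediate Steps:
A(w) = 4 + w
(-67 + A(E))*(-84) = (-67 + (4 - 5))*(-84) = (-67 - 1)*(-84) = -68*(-84) = 5712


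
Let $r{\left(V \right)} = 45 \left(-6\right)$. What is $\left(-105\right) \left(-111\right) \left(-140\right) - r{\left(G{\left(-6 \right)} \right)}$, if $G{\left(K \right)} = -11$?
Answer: $-1631430$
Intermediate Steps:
$r{\left(V \right)} = -270$
$\left(-105\right) \left(-111\right) \left(-140\right) - r{\left(G{\left(-6 \right)} \right)} = \left(-105\right) \left(-111\right) \left(-140\right) - -270 = 11655 \left(-140\right) + 270 = -1631700 + 270 = -1631430$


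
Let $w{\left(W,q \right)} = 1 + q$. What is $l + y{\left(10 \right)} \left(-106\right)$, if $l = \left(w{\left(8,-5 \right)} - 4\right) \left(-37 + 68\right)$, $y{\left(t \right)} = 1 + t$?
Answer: $-1414$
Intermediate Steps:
$l = -248$ ($l = \left(\left(1 - 5\right) - 4\right) \left(-37 + 68\right) = \left(-4 - 4\right) 31 = \left(-8\right) 31 = -248$)
$l + y{\left(10 \right)} \left(-106\right) = -248 + \left(1 + 10\right) \left(-106\right) = -248 + 11 \left(-106\right) = -248 - 1166 = -1414$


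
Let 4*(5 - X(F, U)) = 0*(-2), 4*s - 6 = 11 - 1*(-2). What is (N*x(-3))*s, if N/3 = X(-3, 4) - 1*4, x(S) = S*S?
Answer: 513/4 ≈ 128.25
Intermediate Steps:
x(S) = S**2
s = 19/4 (s = 3/2 + (11 - 1*(-2))/4 = 3/2 + (11 + 2)/4 = 3/2 + (1/4)*13 = 3/2 + 13/4 = 19/4 ≈ 4.7500)
X(F, U) = 5 (X(F, U) = 5 - 0*(-2) = 5 - 1/4*0 = 5 + 0 = 5)
N = 3 (N = 3*(5 - 1*4) = 3*(5 - 4) = 3*1 = 3)
(N*x(-3))*s = (3*(-3)**2)*(19/4) = (3*9)*(19/4) = 27*(19/4) = 513/4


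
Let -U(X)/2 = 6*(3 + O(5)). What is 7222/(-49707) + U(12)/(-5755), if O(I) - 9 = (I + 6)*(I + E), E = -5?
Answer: -34404802/286063785 ≈ -0.12027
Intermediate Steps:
O(I) = 9 + (-5 + I)*(6 + I) (O(I) = 9 + (I + 6)*(I - 5) = 9 + (6 + I)*(-5 + I) = 9 + (-5 + I)*(6 + I))
U(X) = -144 (U(X) = -12*(3 + (-21 + 5 + 5²)) = -12*(3 + (-21 + 5 + 25)) = -12*(3 + 9) = -12*12 = -2*72 = -144)
7222/(-49707) + U(12)/(-5755) = 7222/(-49707) - 144/(-5755) = 7222*(-1/49707) - 144*(-1/5755) = -7222/49707 + 144/5755 = -34404802/286063785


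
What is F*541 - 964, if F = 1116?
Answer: 602792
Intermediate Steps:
F*541 - 964 = 1116*541 - 964 = 603756 - 964 = 602792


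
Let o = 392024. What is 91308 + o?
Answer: 483332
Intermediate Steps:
91308 + o = 91308 + 392024 = 483332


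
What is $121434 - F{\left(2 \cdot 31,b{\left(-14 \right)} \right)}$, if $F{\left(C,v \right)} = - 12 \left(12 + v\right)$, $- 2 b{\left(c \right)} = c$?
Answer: $121662$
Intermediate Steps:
$b{\left(c \right)} = - \frac{c}{2}$
$F{\left(C,v \right)} = -144 - 12 v$
$121434 - F{\left(2 \cdot 31,b{\left(-14 \right)} \right)} = 121434 - \left(-144 - 12 \left(\left(- \frac{1}{2}\right) \left(-14\right)\right)\right) = 121434 - \left(-144 - 84\right) = 121434 - -228 = 121434 + 228 = 121662$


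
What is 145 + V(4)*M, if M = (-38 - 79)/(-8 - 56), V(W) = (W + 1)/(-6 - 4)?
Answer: 18443/128 ≈ 144.09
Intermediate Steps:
V(W) = -⅒ - W/10 (V(W) = (1 + W)/(-10) = (1 + W)*(-⅒) = -⅒ - W/10)
M = 117/64 (M = -117/(-64) = -117*(-1/64) = 117/64 ≈ 1.8281)
145 + V(4)*M = 145 + (-⅒ - ⅒*4)*(117/64) = 145 + (-⅒ - ⅖)*(117/64) = 145 - ½*117/64 = 145 - 117/128 = 18443/128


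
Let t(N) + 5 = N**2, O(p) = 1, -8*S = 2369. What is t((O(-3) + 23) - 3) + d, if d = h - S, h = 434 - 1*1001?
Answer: 1321/8 ≈ 165.13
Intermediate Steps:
S = -2369/8 (S = -1/8*2369 = -2369/8 ≈ -296.13)
h = -567 (h = 434 - 1001 = -567)
d = -2167/8 (d = -567 - 1*(-2369/8) = -567 + 2369/8 = -2167/8 ≈ -270.88)
t(N) = -5 + N**2
t((O(-3) + 23) - 3) + d = (-5 + ((1 + 23) - 3)**2) - 2167/8 = (-5 + (24 - 3)**2) - 2167/8 = (-5 + 21**2) - 2167/8 = (-5 + 441) - 2167/8 = 436 - 2167/8 = 1321/8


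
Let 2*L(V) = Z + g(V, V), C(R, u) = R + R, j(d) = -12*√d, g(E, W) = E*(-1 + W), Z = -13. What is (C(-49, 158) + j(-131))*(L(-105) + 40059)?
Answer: -4470515 - 547410*I*√131 ≈ -4.4705e+6 - 6.2654e+6*I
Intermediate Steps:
C(R, u) = 2*R
L(V) = -13/2 + V*(-1 + V)/2 (L(V) = (-13 + V*(-1 + V))/2 = -13/2 + V*(-1 + V)/2)
(C(-49, 158) + j(-131))*(L(-105) + 40059) = (2*(-49) - 12*I*√131)*((-13/2 + (½)*(-105)*(-1 - 105)) + 40059) = (-98 - 12*I*√131)*((-13/2 + (½)*(-105)*(-106)) + 40059) = (-98 - 12*I*√131)*((-13/2 + 5565) + 40059) = (-98 - 12*I*√131)*(11117/2 + 40059) = (-98 - 12*I*√131)*(91235/2) = -4470515 - 547410*I*√131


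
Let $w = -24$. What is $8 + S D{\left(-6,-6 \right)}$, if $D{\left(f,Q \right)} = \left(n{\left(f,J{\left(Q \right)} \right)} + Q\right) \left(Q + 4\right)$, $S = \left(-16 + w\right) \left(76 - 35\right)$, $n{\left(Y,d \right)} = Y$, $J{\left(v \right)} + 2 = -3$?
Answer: $-39352$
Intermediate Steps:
$J{\left(v \right)} = -5$ ($J{\left(v \right)} = -2 - 3 = -5$)
$S = -1640$ ($S = \left(-16 - 24\right) \left(76 - 35\right) = \left(-40\right) 41 = -1640$)
$D{\left(f,Q \right)} = \left(4 + Q\right) \left(Q + f\right)$ ($D{\left(f,Q \right)} = \left(f + Q\right) \left(Q + 4\right) = \left(Q + f\right) \left(4 + Q\right) = \left(4 + Q\right) \left(Q + f\right)$)
$8 + S D{\left(-6,-6 \right)} = 8 - 1640 \left(\left(-6\right)^{2} + 4 \left(-6\right) + 4 \left(-6\right) - -36\right) = 8 - 1640 \left(36 - 24 - 24 + 36\right) = 8 - 39360 = -39352$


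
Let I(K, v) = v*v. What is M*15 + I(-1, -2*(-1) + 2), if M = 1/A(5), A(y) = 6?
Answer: 37/2 ≈ 18.500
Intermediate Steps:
I(K, v) = v²
M = ⅙ (M = 1/6 = ⅙ ≈ 0.16667)
M*15 + I(-1, -2*(-1) + 2) = (⅙)*15 + (-2*(-1) + 2)² = 5/2 + (2 + 2)² = 5/2 + 4² = 5/2 + 16 = 37/2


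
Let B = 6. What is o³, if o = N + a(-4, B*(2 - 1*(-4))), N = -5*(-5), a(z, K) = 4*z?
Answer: 729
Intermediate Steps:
N = 25
o = 9 (o = 25 + 4*(-4) = 25 - 16 = 9)
o³ = 9³ = 729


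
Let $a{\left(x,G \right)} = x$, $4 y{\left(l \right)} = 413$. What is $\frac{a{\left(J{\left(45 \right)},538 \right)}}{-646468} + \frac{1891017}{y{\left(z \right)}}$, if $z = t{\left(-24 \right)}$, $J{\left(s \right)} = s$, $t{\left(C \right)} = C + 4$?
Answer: $\frac{4889927893239}{266991284} \approx 18315.0$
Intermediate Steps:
$t{\left(C \right)} = 4 + C$
$z = -20$ ($z = 4 - 24 = -20$)
$y{\left(l \right)} = \frac{413}{4}$ ($y{\left(l \right)} = \frac{1}{4} \cdot 413 = \frac{413}{4}$)
$\frac{a{\left(J{\left(45 \right)},538 \right)}}{-646468} + \frac{1891017}{y{\left(z \right)}} = \frac{45}{-646468} + \frac{1891017}{\frac{413}{4}} = 45 \left(- \frac{1}{646468}\right) + 1891017 \cdot \frac{4}{413} = - \frac{45}{646468} + \frac{7564068}{413} = \frac{4889927893239}{266991284}$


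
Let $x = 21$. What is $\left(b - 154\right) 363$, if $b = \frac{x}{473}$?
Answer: $- \frac{2403093}{43} \approx -55886.0$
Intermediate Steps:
$b = \frac{21}{473} \approx 0.044397$
$\left(b - 154\right) 363 = \left(\frac{21}{473} - 154\right) 363 = \left(- \frac{72821}{473}\right) 363 = - \frac{2403093}{43}$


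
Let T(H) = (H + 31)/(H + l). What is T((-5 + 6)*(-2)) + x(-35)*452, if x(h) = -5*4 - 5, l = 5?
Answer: -33871/3 ≈ -11290.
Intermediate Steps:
x(h) = -25 (x(h) = -20 - 5 = -25)
T(H) = (31 + H)/(5 + H) (T(H) = (H + 31)/(H + 5) = (31 + H)/(5 + H))
T((-5 + 6)*(-2)) + x(-35)*452 = (31 + (-5 + 6)*(-2))/(5 + (-5 + 6)*(-2)) - 25*452 = (31 + 1*(-2))/(5 + 1*(-2)) - 11300 = (31 - 2)/(5 - 2) - 11300 = 29/3 - 11300 = -33871/3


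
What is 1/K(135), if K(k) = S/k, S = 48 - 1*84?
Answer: -15/4 ≈ -3.7500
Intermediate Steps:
S = -36 (S = 48 - 84 = -36)
K(k) = -36/k
1/K(135) = 1/(-36/135) = 1/(-36*1/135) = 1/(-4/15) = -15/4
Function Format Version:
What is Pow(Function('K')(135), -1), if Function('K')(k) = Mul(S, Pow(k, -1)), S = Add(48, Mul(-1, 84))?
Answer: Rational(-15, 4) ≈ -3.7500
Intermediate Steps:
S = -36 (S = Add(48, -84) = -36)
Function('K')(k) = Mul(-36, Pow(k, -1))
Pow(Function('K')(135), -1) = Pow(Mul(-36, Pow(135, -1)), -1) = Pow(Mul(-36, Rational(1, 135)), -1) = Pow(Rational(-4, 15), -1) = Rational(-15, 4)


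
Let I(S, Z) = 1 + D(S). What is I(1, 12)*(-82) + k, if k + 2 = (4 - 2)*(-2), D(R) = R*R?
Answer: -170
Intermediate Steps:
D(R) = R**2
I(S, Z) = 1 + S**2
k = -6 (k = -2 + (4 - 2)*(-2) = -2 + 2*(-2) = -2 - 4 = -6)
I(1, 12)*(-82) + k = (1 + 1**2)*(-82) - 6 = (1 + 1)*(-82) - 6 = 2*(-82) - 6 = -164 - 6 = -170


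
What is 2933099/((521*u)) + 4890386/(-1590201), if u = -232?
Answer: -5255327699491/192210775272 ≈ -27.341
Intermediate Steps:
2933099/((521*u)) + 4890386/(-1590201) = 2933099/((521*(-232))) + 4890386/(-1590201) = 2933099/(-120872) + 4890386*(-1/1590201) = 2933099*(-1/120872) - 4890386/1590201 = -2933099/120872 - 4890386/1590201 = -5255327699491/192210775272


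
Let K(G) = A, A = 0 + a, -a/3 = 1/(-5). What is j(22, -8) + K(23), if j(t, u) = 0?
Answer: 3/5 ≈ 0.60000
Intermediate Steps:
a = 3/5 (a = -3/(-5) = -3*(-1)/5 = -3*(-1/5) = 3/5 ≈ 0.60000)
A = 3/5 (A = 0 + 3/5 = 3/5 ≈ 0.60000)
K(G) = 3/5
j(22, -8) + K(23) = 0 + 3/5 = 3/5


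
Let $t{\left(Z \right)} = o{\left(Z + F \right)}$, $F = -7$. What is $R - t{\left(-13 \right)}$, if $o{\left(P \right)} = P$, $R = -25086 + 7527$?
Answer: $-17539$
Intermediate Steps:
$R = -17559$
$t{\left(Z \right)} = -7 + Z$ ($t{\left(Z \right)} = Z - 7 = -7 + Z$)
$R - t{\left(-13 \right)} = -17559 - \left(-7 - 13\right) = -17559 - -20 = -17559 + 20 = -17539$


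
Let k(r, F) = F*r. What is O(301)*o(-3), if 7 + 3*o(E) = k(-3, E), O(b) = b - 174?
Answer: 254/3 ≈ 84.667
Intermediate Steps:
O(b) = -174 + b
o(E) = -7/3 - E (o(E) = -7/3 + (E*(-3))/3 = -7/3 + (-3*E)/3 = -7/3 - E)
O(301)*o(-3) = (-174 + 301)*(-7/3 - 1*(-3)) = 127*(-7/3 + 3) = 127*(⅔) = 254/3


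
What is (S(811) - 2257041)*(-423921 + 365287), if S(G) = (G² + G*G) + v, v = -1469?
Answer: 55295849112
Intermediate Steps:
S(G) = -1469 + 2*G² (S(G) = (G² + G*G) - 1469 = (G² + G²) - 1469 = 2*G² - 1469 = -1469 + 2*G²)
(S(811) - 2257041)*(-423921 + 365287) = ((-1469 + 2*811²) - 2257041)*(-423921 + 365287) = ((-1469 + 2*657721) - 2257041)*(-58634) = ((-1469 + 1315442) - 2257041)*(-58634) = (1313973 - 2257041)*(-58634) = -943068*(-58634) = 55295849112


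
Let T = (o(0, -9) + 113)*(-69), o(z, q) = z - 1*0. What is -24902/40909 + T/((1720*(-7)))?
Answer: 19147393/492544360 ≈ 0.038874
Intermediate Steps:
o(z, q) = z (o(z, q) = z + 0 = z)
T = -7797 (T = (0 + 113)*(-69) = 113*(-69) = -7797)
-24902/40909 + T/((1720*(-7))) = -24902/40909 - 7797/(1720*(-7)) = -24902*1/40909 - 7797/(-12040) = -24902/40909 - 7797*(-1/12040) = -24902/40909 + 7797/12040 = 19147393/492544360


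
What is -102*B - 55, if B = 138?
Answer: -14131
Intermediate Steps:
-102*B - 55 = -102*138 - 55 = -14076 - 55 = -14131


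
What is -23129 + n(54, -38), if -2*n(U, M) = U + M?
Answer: -23137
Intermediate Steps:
n(U, M) = -M/2 - U/2 (n(U, M) = -(U + M)/2 = -(M + U)/2 = -M/2 - U/2)
-23129 + n(54, -38) = -23129 + (-1/2*(-38) - 1/2*54) = -23129 + (19 - 27) = -23129 - 8 = -23137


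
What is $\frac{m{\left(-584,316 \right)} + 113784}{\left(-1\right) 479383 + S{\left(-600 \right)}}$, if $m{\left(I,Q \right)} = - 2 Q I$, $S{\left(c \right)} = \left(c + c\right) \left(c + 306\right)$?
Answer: $- \frac{482872}{126583} \approx -3.8147$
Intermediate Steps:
$S{\left(c \right)} = 2 c \left(306 + c\right)$
$m{\left(I,Q \right)} = - 2 I Q$
$\frac{m{\left(-584,316 \right)} + 113784}{\left(-1\right) 479383 + S{\left(-600 \right)}} = \frac{\left(-2\right) \left(-584\right) 316 + 113784}{\left(-1\right) 479383 + 2 \left(-600\right) \left(306 - 600\right)} = \frac{369088 + 113784}{-479383 + 2 \left(-600\right) \left(-294\right)} = \frac{482872}{-479383 + 352800} = \frac{482872}{-126583} = 482872 \left(- \frac{1}{126583}\right) = - \frac{482872}{126583}$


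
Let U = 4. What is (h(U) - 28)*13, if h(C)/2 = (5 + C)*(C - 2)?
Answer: 104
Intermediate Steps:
h(C) = 2*(-2 + C)*(5 + C) (h(C) = 2*((5 + C)*(C - 2)) = 2*((5 + C)*(-2 + C)) = 2*((-2 + C)*(5 + C)) = 2*(-2 + C)*(5 + C))
(h(U) - 28)*13 = ((-20 + 2*4² + 6*4) - 28)*13 = ((-20 + 2*16 + 24) - 28)*13 = ((-20 + 32 + 24) - 28)*13 = (36 - 28)*13 = 8*13 = 104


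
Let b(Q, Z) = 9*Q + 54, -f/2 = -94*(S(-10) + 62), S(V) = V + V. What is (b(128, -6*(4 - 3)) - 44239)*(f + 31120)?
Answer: -1678975528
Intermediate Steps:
S(V) = 2*V
f = 7896 (f = -(-188)*(2*(-10) + 62) = -(-188)*(-20 + 62) = -(-188)*42 = -2*(-3948) = 7896)
b(Q, Z) = 54 + 9*Q
(b(128, -6*(4 - 3)) - 44239)*(f + 31120) = ((54 + 9*128) - 44239)*(7896 + 31120) = ((54 + 1152) - 44239)*39016 = (1206 - 44239)*39016 = -43033*39016 = -1678975528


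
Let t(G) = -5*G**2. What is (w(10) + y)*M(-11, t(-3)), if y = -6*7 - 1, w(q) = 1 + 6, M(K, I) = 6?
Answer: -216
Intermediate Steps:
w(q) = 7
y = -43 (y = -42 - 1 = -43)
(w(10) + y)*M(-11, t(-3)) = (7 - 43)*6 = -36*6 = -216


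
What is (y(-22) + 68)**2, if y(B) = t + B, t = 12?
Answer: 3364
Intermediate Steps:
y(B) = 12 + B
(y(-22) + 68)**2 = ((12 - 22) + 68)**2 = (-10 + 68)**2 = 58**2 = 3364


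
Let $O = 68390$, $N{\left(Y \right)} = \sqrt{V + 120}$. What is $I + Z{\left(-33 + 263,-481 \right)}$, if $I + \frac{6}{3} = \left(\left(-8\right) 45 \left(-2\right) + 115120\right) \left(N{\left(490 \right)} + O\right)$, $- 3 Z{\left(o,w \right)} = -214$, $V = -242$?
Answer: $\frac{23766893008}{3} + 115840 i \sqrt{122} \approx 7.9223 \cdot 10^{9} + 1.2795 \cdot 10^{6} i$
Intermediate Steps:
$Z{\left(o,w \right)} = \frac{214}{3}$ ($Z{\left(o,w \right)} = \left(- \frac{1}{3}\right) \left(-214\right) = \frac{214}{3}$)
$N{\left(Y \right)} = i \sqrt{122}$ ($N{\left(Y \right)} = \sqrt{-242 + 120} = \sqrt{-122} = i \sqrt{122}$)
$I = 7922297598 + 115840 i \sqrt{122}$ ($I = -2 + \left(\left(-8\right) 45 \left(-2\right) + 115120\right) \left(i \sqrt{122} + 68390\right) = -2 + \left(\left(-360\right) \left(-2\right) + 115120\right) \left(68390 + i \sqrt{122}\right) = -2 + \left(720 + 115120\right) \left(68390 + i \sqrt{122}\right) = -2 + 115840 \left(68390 + i \sqrt{122}\right) = -2 + \left(7922297600 + 115840 i \sqrt{122}\right) = 7922297598 + 115840 i \sqrt{122} \approx 7.9223 \cdot 10^{9} + 1.2795 \cdot 10^{6} i$)
$I + Z{\left(-33 + 263,-481 \right)} = \left(7922297598 + 115840 i \sqrt{122}\right) + \frac{214}{3} = \frac{23766893008}{3} + 115840 i \sqrt{122}$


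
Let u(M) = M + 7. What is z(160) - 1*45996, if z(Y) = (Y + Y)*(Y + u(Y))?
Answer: 58644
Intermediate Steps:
u(M) = 7 + M
z(Y) = 2*Y*(7 + 2*Y) (z(Y) = (Y + Y)*(Y + (7 + Y)) = (2*Y)*(7 + 2*Y) = 2*Y*(7 + 2*Y))
z(160) - 1*45996 = 2*160*(7 + 2*160) - 1*45996 = 2*160*(7 + 320) - 45996 = 2*160*327 - 45996 = 104640 - 45996 = 58644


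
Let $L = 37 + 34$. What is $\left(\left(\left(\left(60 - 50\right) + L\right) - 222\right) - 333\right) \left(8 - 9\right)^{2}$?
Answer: $-474$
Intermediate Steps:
$L = 71$
$\left(\left(\left(\left(60 - 50\right) + L\right) - 222\right) - 333\right) \left(8 - 9\right)^{2} = \left(\left(\left(\left(60 - 50\right) + 71\right) - 222\right) - 333\right) \left(8 - 9\right)^{2} = \left(\left(\left(10 + 71\right) - 222\right) - 333\right) \left(-1\right)^{2} = \left(\left(81 - 222\right) - 333\right) 1 = \left(-141 - 333\right) 1 = \left(-474\right) 1 = -474$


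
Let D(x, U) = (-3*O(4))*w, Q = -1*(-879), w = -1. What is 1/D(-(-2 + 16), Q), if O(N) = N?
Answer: 1/12 ≈ 0.083333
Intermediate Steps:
Q = 879
D(x, U) = 12 (D(x, U) = -3*4*(-1) = -12*(-1) = 12)
1/D(-(-2 + 16), Q) = 1/12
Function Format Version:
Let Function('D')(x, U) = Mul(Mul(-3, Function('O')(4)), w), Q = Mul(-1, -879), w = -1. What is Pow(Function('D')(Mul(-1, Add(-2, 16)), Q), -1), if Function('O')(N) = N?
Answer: Rational(1, 12) ≈ 0.083333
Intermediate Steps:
Q = 879
Function('D')(x, U) = 12 (Function('D')(x, U) = Mul(Mul(-3, 4), -1) = Mul(-12, -1) = 12)
Pow(Function('D')(Mul(-1, Add(-2, 16)), Q), -1) = Pow(12, -1) = Rational(1, 12)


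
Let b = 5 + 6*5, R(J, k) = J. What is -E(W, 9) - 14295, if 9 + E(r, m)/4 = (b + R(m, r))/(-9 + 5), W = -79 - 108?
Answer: -14215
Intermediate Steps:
b = 35 (b = 5 + 30 = 35)
W = -187
E(r, m) = -71 - m (E(r, m) = -36 + 4*((35 + m)/(-9 + 5)) = -36 + 4*((35 + m)/(-4)) = -36 + 4*((35 + m)*(-¼)) = -36 + 4*(-35/4 - m/4) = -36 + (-35 - m) = -71 - m)
-E(W, 9) - 14295 = -(-71 - 1*9) - 14295 = -(-71 - 9) - 14295 = -1*(-80) - 14295 = 80 - 14295 = -14215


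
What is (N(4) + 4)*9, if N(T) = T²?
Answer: 180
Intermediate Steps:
(N(4) + 4)*9 = (4² + 4)*9 = (16 + 4)*9 = 20*9 = 180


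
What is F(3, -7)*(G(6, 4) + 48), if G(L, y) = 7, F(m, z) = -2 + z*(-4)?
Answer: 1430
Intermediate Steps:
F(m, z) = -2 - 4*z
F(3, -7)*(G(6, 4) + 48) = (-2 - 4*(-7))*(7 + 48) = (-2 + 28)*55 = 26*55 = 1430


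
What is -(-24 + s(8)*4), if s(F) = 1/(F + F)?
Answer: 95/4 ≈ 23.750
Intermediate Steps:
s(F) = 1/(2*F)
-(-24 + s(8)*4) = -(-24 + ((½)/8)*4) = -(-24 + ((½)*(⅛))*4) = -(-24 + (1/16)*4) = -(-24 + ¼) = -1*(-95/4) = 95/4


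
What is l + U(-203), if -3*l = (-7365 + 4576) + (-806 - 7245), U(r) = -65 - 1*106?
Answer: 10327/3 ≈ 3442.3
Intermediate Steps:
U(r) = -171 (U(r) = -65 - 106 = -171)
l = 10840/3 (l = -((-7365 + 4576) + (-806 - 7245))/3 = -(-2789 - 8051)/3 = -⅓*(-10840) = 10840/3 ≈ 3613.3)
l + U(-203) = 10840/3 - 171 = 10327/3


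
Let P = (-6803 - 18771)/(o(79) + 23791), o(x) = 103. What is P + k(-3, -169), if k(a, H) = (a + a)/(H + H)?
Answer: -163474/155311 ≈ -1.0526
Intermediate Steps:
P = -12787/11947 (P = (-6803 - 18771)/(103 + 23791) = -25574/23894 = -25574*1/23894 = -12787/11947 ≈ -1.0703)
k(a, H) = a/H (k(a, H) = (2*a)/((2*H)) = (2*a)*(1/(2*H)) = a/H)
P + k(-3, -169) = -12787/11947 - 3/(-169) = -12787/11947 - 3*(-1/169) = -12787/11947 + 3/169 = -163474/155311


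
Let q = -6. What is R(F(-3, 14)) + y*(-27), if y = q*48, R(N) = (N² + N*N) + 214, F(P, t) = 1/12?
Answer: 575281/72 ≈ 7990.0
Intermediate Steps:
F(P, t) = 1/12
R(N) = 214 + 2*N² (R(N) = (N² + N²) + 214 = 2*N² + 214 = 214 + 2*N²)
y = -288 (y = -6*48 = -288)
R(F(-3, 14)) + y*(-27) = (214 + 2*(1/12)²) - 288*(-27) = (214 + 2*(1/144)) + 7776 = (214 + 1/72) + 7776 = 15409/72 + 7776 = 575281/72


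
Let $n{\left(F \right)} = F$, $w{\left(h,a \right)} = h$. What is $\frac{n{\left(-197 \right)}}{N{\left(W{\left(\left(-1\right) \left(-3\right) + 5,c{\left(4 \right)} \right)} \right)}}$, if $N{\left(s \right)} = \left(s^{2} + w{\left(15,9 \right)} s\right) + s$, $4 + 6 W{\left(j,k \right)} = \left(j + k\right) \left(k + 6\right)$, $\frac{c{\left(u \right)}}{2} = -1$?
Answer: $- \frac{1773}{580} \approx -3.0569$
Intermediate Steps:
$c{\left(u \right)} = -2$ ($c{\left(u \right)} = 2 \left(-1\right) = -2$)
$W{\left(j,k \right)} = - \frac{2}{3} + \frac{\left(6 + k\right) \left(j + k\right)}{6}$ ($W{\left(j,k \right)} = - \frac{2}{3} + \frac{\left(j + k\right) \left(k + 6\right)}{6} = - \frac{2}{3} + \frac{\left(j + k\right) \left(6 + k\right)}{6} = - \frac{2}{3} + \frac{\left(6 + k\right) \left(j + k\right)}{6}$)
$N{\left(s \right)} = s^{2} + 16 s$ ($N{\left(s \right)} = \left(s^{2} + 15 s\right) + s = s^{2} + 16 s$)
$\frac{n{\left(-197 \right)}}{N{\left(W{\left(\left(-1\right) \left(-3\right) + 5,c{\left(4 \right)} \right)} \right)}} = - \frac{197}{\left(- \frac{2}{3} + \left(\left(-1\right) \left(-3\right) + 5\right) - 2 + \frac{\left(-2\right)^{2}}{6} + \frac{1}{6} \left(\left(-1\right) \left(-3\right) + 5\right) \left(-2\right)\right) \left(16 + \left(- \frac{2}{3} + \left(\left(-1\right) \left(-3\right) + 5\right) - 2 + \frac{\left(-2\right)^{2}}{6} + \frac{1}{6} \left(\left(-1\right) \left(-3\right) + 5\right) \left(-2\right)\right)\right)} = - \frac{197}{\left(- \frac{2}{3} + \left(3 + 5\right) - 2 + \frac{1}{6} \cdot 4 + \frac{1}{6} \left(3 + 5\right) \left(-2\right)\right) \left(16 + \left(- \frac{2}{3} + \left(3 + 5\right) - 2 + \frac{1}{6} \cdot 4 + \frac{1}{6} \left(3 + 5\right) \left(-2\right)\right)\right)} = - \frac{197}{\left(- \frac{2}{3} + 8 - 2 + \frac{2}{3} + \frac{1}{6} \cdot 8 \left(-2\right)\right) \left(16 + \left(- \frac{2}{3} + 8 - 2 + \frac{2}{3} + \frac{1}{6} \cdot 8 \left(-2\right)\right)\right)} = - \frac{197}{\left(- \frac{2}{3} + 8 - 2 + \frac{2}{3} - \frac{8}{3}\right) \left(16 - - \frac{10}{3}\right)} = - \frac{197}{\frac{10}{3} \left(16 + \frac{10}{3}\right)} = - \frac{197}{\frac{10}{3} \cdot \frac{58}{3}} = - \frac{197}{\frac{580}{9}} = \left(-197\right) \frac{9}{580} = - \frac{1773}{580}$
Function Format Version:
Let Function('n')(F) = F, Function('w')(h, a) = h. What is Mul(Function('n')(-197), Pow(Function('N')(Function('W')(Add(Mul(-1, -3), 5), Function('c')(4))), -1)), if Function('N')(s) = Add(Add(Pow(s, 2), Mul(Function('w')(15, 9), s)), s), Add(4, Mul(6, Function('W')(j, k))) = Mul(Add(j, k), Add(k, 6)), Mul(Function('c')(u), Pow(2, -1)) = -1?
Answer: Rational(-1773, 580) ≈ -3.0569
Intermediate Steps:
Function('c')(u) = -2 (Function('c')(u) = Mul(2, -1) = -2)
Function('W')(j, k) = Add(Rational(-2, 3), Mul(Rational(1, 6), Add(6, k), Add(j, k))) (Function('W')(j, k) = Add(Rational(-2, 3), Mul(Rational(1, 6), Mul(Add(j, k), Add(k, 6)))) = Add(Rational(-2, 3), Mul(Rational(1, 6), Mul(Add(j, k), Add(6, k)))) = Add(Rational(-2, 3), Mul(Rational(1, 6), Mul(Add(6, k), Add(j, k)))) = Add(Rational(-2, 3), Mul(Rational(1, 6), Add(6, k), Add(j, k))))
Function('N')(s) = Add(Pow(s, 2), Mul(16, s)) (Function('N')(s) = Add(Add(Pow(s, 2), Mul(15, s)), s) = Add(Pow(s, 2), Mul(16, s)))
Mul(Function('n')(-197), Pow(Function('N')(Function('W')(Add(Mul(-1, -3), 5), Function('c')(4))), -1)) = Mul(-197, Pow(Mul(Add(Rational(-2, 3), Add(Mul(-1, -3), 5), -2, Mul(Rational(1, 6), Pow(-2, 2)), Mul(Rational(1, 6), Add(Mul(-1, -3), 5), -2)), Add(16, Add(Rational(-2, 3), Add(Mul(-1, -3), 5), -2, Mul(Rational(1, 6), Pow(-2, 2)), Mul(Rational(1, 6), Add(Mul(-1, -3), 5), -2)))), -1)) = Mul(-197, Pow(Mul(Add(Rational(-2, 3), Add(3, 5), -2, Mul(Rational(1, 6), 4), Mul(Rational(1, 6), Add(3, 5), -2)), Add(16, Add(Rational(-2, 3), Add(3, 5), -2, Mul(Rational(1, 6), 4), Mul(Rational(1, 6), Add(3, 5), -2)))), -1)) = Mul(-197, Pow(Mul(Add(Rational(-2, 3), 8, -2, Rational(2, 3), Mul(Rational(1, 6), 8, -2)), Add(16, Add(Rational(-2, 3), 8, -2, Rational(2, 3), Mul(Rational(1, 6), 8, -2)))), -1)) = Mul(-197, Pow(Mul(Add(Rational(-2, 3), 8, -2, Rational(2, 3), Rational(-8, 3)), Add(16, Add(Rational(-2, 3), 8, -2, Rational(2, 3), Rational(-8, 3)))), -1)) = Mul(-197, Pow(Mul(Rational(10, 3), Add(16, Rational(10, 3))), -1)) = Mul(-197, Pow(Mul(Rational(10, 3), Rational(58, 3)), -1)) = Mul(-197, Pow(Rational(580, 9), -1)) = Mul(-197, Rational(9, 580)) = Rational(-1773, 580)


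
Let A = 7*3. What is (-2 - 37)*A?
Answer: -819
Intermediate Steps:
A = 21
(-2 - 37)*A = (-2 - 37)*21 = -39*21 = -819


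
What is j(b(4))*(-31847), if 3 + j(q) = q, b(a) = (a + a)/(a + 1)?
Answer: 222929/5 ≈ 44586.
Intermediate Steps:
b(a) = 2*a/(1 + a) (b(a) = (2*a)/(1 + a) = 2*a/(1 + a))
j(q) = -3 + q
j(b(4))*(-31847) = (-3 + 2*4/(1 + 4))*(-31847) = (-3 + 2*4/5)*(-31847) = (-3 + 2*4*(⅕))*(-31847) = (-3 + 8/5)*(-31847) = -7/5*(-31847) = 222929/5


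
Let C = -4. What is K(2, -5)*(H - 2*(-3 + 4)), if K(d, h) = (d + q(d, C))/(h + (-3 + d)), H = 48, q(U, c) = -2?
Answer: 0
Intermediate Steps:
K(d, h) = (-2 + d)/(-3 + d + h) (K(d, h) = (d - 2)/(h + (-3 + d)) = (-2 + d)/(-3 + d + h))
K(2, -5)*(H - 2*(-3 + 4)) = ((-2 + 2)/(-3 + 2 - 5))*(48 - 2*(-3 + 4)) = (0/(-6))*(48 - 2*1) = (-⅙*0)*(48 - 2) = 0*46 = 0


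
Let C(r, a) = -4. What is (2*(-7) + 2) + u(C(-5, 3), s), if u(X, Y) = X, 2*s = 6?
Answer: -16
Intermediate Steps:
s = 3 (s = (½)*6 = 3)
(2*(-7) + 2) + u(C(-5, 3), s) = (2*(-7) + 2) - 4 = (-14 + 2) - 4 = -12 - 4 = -16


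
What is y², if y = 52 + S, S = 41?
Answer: 8649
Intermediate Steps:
y = 93 (y = 52 + 41 = 93)
y² = 93² = 8649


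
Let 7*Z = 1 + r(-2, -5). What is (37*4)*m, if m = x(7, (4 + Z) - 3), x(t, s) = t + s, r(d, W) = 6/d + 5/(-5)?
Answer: 7844/7 ≈ 1120.6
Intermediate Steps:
r(d, W) = -1 + 6/d (r(d, W) = 6/d + 5*(-⅕) = 6/d - 1 = -1 + 6/d)
Z = -3/7 (Z = (1 + (6 - 1*(-2))/(-2))/7 = (1 - (6 + 2)/2)/7 = (1 - ½*8)/7 = (1 - 4)/7 = (⅐)*(-3) = -3/7 ≈ -0.42857)
x(t, s) = s + t
m = 53/7 (m = ((4 - 3/7) - 3) + 7 = (25/7 - 3) + 7 = 4/7 + 7 = 53/7 ≈ 7.5714)
(37*4)*m = (37*4)*(53/7) = 148*(53/7) = 7844/7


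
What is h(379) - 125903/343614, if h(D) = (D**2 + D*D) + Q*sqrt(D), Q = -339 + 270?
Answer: 98713991245/343614 - 69*sqrt(379) ≈ 2.8594e+5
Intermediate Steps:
Q = -69
h(D) = -69*sqrt(D) + 2*D**2 (h(D) = (D**2 + D*D) - 69*sqrt(D) = (D**2 + D**2) - 69*sqrt(D) = 2*D**2 - 69*sqrt(D) = -69*sqrt(D) + 2*D**2)
h(379) - 125903/343614 = (-69*sqrt(379) + 2*379**2) - 125903/343614 = (-69*sqrt(379) + 2*143641) - 125903*1/343614 = (-69*sqrt(379) + 287282) - 125903/343614 = (287282 - 69*sqrt(379)) - 125903/343614 = 98713991245/343614 - 69*sqrt(379)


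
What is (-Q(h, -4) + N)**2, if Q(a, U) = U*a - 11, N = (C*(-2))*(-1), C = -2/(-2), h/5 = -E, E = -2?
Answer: 2809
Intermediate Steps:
h = 10 (h = 5*(-1*(-2)) = 5*2 = 10)
C = 1 (C = -2*(-1/2) = 1)
N = 2 (N = (1*(-2))*(-1) = -2*(-1) = 2)
Q(a, U) = -11 + U*a
(-Q(h, -4) + N)**2 = (-(-11 - 4*10) + 2)**2 = (-(-11 - 40) + 2)**2 = (-1*(-51) + 2)**2 = (51 + 2)**2 = 53**2 = 2809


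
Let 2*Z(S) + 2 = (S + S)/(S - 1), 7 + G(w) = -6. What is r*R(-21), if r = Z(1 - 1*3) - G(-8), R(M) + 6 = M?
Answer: -342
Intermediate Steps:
R(M) = -6 + M
G(w) = -13 (G(w) = -7 - 6 = -13)
Z(S) = -1 + S/(-1 + S) (Z(S) = -1 + ((S + S)/(S - 1))/2 = -1 + ((2*S)/(-1 + S))/2 = -1 + (2*S/(-1 + S))/2 = -1 + S/(-1 + S))
r = 38/3 (r = 1/(-1 + (1 - 1*3)) - 1*(-13) = 1/(-1 + (1 - 3)) + 13 = 1/(-1 - 2) + 13 = 1/(-3) + 13 = -⅓ + 13 = 38/3 ≈ 12.667)
r*R(-21) = 38*(-6 - 21)/3 = (38/3)*(-27) = -342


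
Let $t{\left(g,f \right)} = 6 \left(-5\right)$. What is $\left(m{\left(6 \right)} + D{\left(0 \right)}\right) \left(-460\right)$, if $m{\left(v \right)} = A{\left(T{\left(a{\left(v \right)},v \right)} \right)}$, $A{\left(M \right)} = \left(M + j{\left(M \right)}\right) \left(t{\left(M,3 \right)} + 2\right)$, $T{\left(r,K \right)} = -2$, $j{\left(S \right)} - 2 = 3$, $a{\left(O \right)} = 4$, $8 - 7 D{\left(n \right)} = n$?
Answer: $\frac{266800}{7} \approx 38114.0$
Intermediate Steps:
$D{\left(n \right)} = \frac{8}{7} - \frac{n}{7}$
$t{\left(g,f \right)} = -30$
$j{\left(S \right)} = 5$ ($j{\left(S \right)} = 2 + 3 = 5$)
$A{\left(M \right)} = -140 - 28 M$ ($A{\left(M \right)} = \left(M + 5\right) \left(-30 + 2\right) = \left(5 + M\right) \left(-28\right) = -140 - 28 M$)
$m{\left(v \right)} = -84$ ($m{\left(v \right)} = -140 - -56 = -140 + 56 = -84$)
$\left(m{\left(6 \right)} + D{\left(0 \right)}\right) \left(-460\right) = \left(-84 + \left(\frac{8}{7} - 0\right)\right) \left(-460\right) = \left(-84 + \left(\frac{8}{7} + 0\right)\right) \left(-460\right) = \left(-84 + \frac{8}{7}\right) \left(-460\right) = \left(- \frac{580}{7}\right) \left(-460\right) = \frac{266800}{7}$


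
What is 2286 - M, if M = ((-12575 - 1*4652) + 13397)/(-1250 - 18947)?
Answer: 46166512/20197 ≈ 2285.8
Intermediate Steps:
M = 3830/20197 (M = ((-12575 - 4652) + 13397)/(-20197) = (-17227 + 13397)*(-1/20197) = -3830*(-1/20197) = 3830/20197 ≈ 0.18963)
2286 - M = 2286 - 1*3830/20197 = 2286 - 3830/20197 = 46166512/20197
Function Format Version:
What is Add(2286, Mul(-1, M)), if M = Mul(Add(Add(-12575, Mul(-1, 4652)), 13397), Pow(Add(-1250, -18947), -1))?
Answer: Rational(46166512, 20197) ≈ 2285.8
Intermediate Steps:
M = Rational(3830, 20197) (M = Mul(Add(Add(-12575, -4652), 13397), Pow(-20197, -1)) = Mul(Add(-17227, 13397), Rational(-1, 20197)) = Mul(-3830, Rational(-1, 20197)) = Rational(3830, 20197) ≈ 0.18963)
Add(2286, Mul(-1, M)) = Add(2286, Mul(-1, Rational(3830, 20197))) = Add(2286, Rational(-3830, 20197)) = Rational(46166512, 20197)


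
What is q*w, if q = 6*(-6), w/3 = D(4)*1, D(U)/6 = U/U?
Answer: -648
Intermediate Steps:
D(U) = 6 (D(U) = 6*(U/U) = 6*1 = 6)
w = 18 (w = 3*(6*1) = 3*6 = 18)
q = -36
q*w = -36*18 = -648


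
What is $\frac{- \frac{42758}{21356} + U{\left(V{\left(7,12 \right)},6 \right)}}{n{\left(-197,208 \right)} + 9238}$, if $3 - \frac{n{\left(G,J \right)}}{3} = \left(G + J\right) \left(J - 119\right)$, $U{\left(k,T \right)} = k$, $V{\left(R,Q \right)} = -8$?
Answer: $- \frac{106803}{67378180} \approx -0.0015851$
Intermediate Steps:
$n{\left(G,J \right)} = 9 - 3 \left(-119 + J\right) \left(G + J\right)$ ($n{\left(G,J \right)} = 9 - 3 \left(G + J\right) \left(J - 119\right) = 9 - 3 \left(G + J\right) \left(-119 + J\right) = 9 - 3 \left(-119 + J\right) \left(G + J\right)$)
$\frac{- \frac{42758}{21356} + U{\left(V{\left(7,12 \right)},6 \right)}}{n{\left(-197,208 \right)} + 9238} = \frac{- \frac{42758}{21356} - 8}{\left(9 - 3 \cdot 208^{2} + 357 \left(-197\right) + 357 \cdot 208 - \left(-591\right) 208\right) + 9238} = \frac{\left(-42758\right) \frac{1}{21356} - 8}{\left(9 - 129792 - 70329 + 74256 + 122928\right) + 9238} = \frac{- \frac{21379}{10678} - 8}{\left(9 - 129792 - 70329 + 74256 + 122928\right) + 9238} = - \frac{106803}{10678 \left(-2928 + 9238\right)} = - \frac{106803}{10678 \cdot 6310} = \left(- \frac{106803}{10678}\right) \frac{1}{6310} = - \frac{106803}{67378180}$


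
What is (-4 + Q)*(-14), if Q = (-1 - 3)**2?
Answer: -168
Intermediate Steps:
Q = 16 (Q = (-4)**2 = 16)
(-4 + Q)*(-14) = (-4 + 16)*(-14) = 12*(-14) = -168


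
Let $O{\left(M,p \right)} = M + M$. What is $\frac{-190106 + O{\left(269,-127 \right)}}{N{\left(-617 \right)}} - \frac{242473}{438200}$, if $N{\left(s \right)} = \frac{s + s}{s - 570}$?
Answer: $- \frac{7043060233063}{38624200} \approx -1.8235 \cdot 10^{5}$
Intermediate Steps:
$O{\left(M,p \right)} = 2 M$
$N{\left(s \right)} = \frac{2 s}{-570 + s}$
$\frac{-190106 + O{\left(269,-127 \right)}}{N{\left(-617 \right)}} - \frac{242473}{438200} = \frac{-190106 + 2 \cdot 269}{2 \left(-617\right) \frac{1}{-570 - 617}} - \frac{242473}{438200} = \frac{-190106 + 538}{2 \left(-617\right) \frac{1}{-1187}} - \frac{34639}{62600} = - \frac{189568}{2 \left(-617\right) \left(- \frac{1}{1187}\right)} - \frac{34639}{62600} = - \frac{189568}{\frac{1234}{1187}} - \frac{34639}{62600} = \left(-189568\right) \frac{1187}{1234} - \frac{34639}{62600} = - \frac{112508608}{617} - \frac{34639}{62600} = - \frac{7043060233063}{38624200}$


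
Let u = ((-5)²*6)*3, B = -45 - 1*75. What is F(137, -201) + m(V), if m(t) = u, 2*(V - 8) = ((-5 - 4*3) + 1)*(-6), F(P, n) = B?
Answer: 330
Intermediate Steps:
B = -120 (B = -45 - 75 = -120)
F(P, n) = -120
V = 56 (V = 8 + (((-5 - 4*3) + 1)*(-6))/2 = 8 + (((-5 - 12) + 1)*(-6))/2 = 8 + ((-17 + 1)*(-6))/2 = 8 + (-16*(-6))/2 = 8 + (½)*96 = 8 + 48 = 56)
u = 450 (u = (25*6)*3 = 150*3 = 450)
m(t) = 450
F(137, -201) + m(V) = -120 + 450 = 330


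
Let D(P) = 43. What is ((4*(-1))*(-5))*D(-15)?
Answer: 860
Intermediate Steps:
((4*(-1))*(-5))*D(-15) = ((4*(-1))*(-5))*43 = -4*(-5)*43 = 20*43 = 860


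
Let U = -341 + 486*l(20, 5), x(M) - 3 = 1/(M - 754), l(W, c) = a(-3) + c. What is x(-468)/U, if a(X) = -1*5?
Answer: -3665/416702 ≈ -0.0087953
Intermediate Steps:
a(X) = -5
l(W, c) = -5 + c
x(M) = 3 + 1/(-754 + M) (x(M) = 3 + 1/(M - 754) = 3 + 1/(-754 + M))
U = -341 (U = -341 + 486*(-5 + 5) = -341 + 486*0 = -341 + 0 = -341)
x(-468)/U = ((-2261 + 3*(-468))/(-754 - 468))/(-341) = ((-2261 - 1404)/(-1222))*(-1/341) = -1/1222*(-3665)*(-1/341) = (3665/1222)*(-1/341) = -3665/416702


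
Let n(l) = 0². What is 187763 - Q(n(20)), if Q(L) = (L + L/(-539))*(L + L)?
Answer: 187763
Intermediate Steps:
n(l) = 0
Q(L) = 1076*L²/539 (Q(L) = (L + L*(-1/539))*(2*L) = (L - L/539)*(2*L) = (538*L/539)*(2*L) = 1076*L²/539)
187763 - Q(n(20)) = 187763 - 1076*0²/539 = 187763 - 1076*0/539 = 187763 - 1*0 = 187763 + 0 = 187763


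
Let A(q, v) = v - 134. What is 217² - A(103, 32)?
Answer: 47191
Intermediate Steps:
A(q, v) = -134 + v
217² - A(103, 32) = 217² - (-134 + 32) = 47089 - 1*(-102) = 47089 + 102 = 47191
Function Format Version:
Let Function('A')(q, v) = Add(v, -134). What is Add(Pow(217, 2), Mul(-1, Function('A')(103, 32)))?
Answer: 47191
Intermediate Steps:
Function('A')(q, v) = Add(-134, v)
Add(Pow(217, 2), Mul(-1, Function('A')(103, 32))) = Add(Pow(217, 2), Mul(-1, Add(-134, 32))) = Add(47089, Mul(-1, -102)) = Add(47089, 102) = 47191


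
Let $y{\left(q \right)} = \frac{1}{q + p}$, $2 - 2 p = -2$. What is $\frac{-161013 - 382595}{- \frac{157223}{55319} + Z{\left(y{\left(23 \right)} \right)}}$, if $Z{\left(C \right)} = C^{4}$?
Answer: $\frac{133486554296875}{697899762} \approx 1.9127 \cdot 10^{5}$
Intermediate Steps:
$p = 2$ ($p = 1 - -1 = 1 + 1 = 2$)
$y{\left(q \right)} = \frac{1}{2 + q}$ ($y{\left(q \right)} = \frac{1}{q + 2} = \frac{1}{2 + q}$)
$\frac{-161013 - 382595}{- \frac{157223}{55319} + Z{\left(y{\left(23 \right)} \right)}} = \frac{-161013 - 382595}{- \frac{157223}{55319} + \left(\frac{1}{2 + 23}\right)^{4}} = - \frac{543608}{\left(-157223\right) \frac{1}{55319} + \left(\frac{1}{25}\right)^{4}} = - \frac{543608}{- \frac{14293}{5029} + \left(\frac{1}{25}\right)^{4}} = - \frac{543608}{- \frac{14293}{5029} + \frac{1}{390625}} = - \frac{543608}{- \frac{5583198096}{1964453125}} = \left(-543608\right) \left(- \frac{1964453125}{5583198096}\right) = \frac{133486554296875}{697899762}$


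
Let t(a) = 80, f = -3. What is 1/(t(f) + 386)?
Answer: 1/466 ≈ 0.0021459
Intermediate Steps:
1/(t(f) + 386) = 1/(80 + 386) = 1/466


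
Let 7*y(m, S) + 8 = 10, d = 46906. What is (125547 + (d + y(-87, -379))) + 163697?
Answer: 2353052/7 ≈ 3.3615e+5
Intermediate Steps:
y(m, S) = 2/7 (y(m, S) = -8/7 + (⅐)*10 = -8/7 + 10/7 = 2/7)
(125547 + (d + y(-87, -379))) + 163697 = (125547 + (46906 + 2/7)) + 163697 = (125547 + 328344/7) + 163697 = 1207173/7 + 163697 = 2353052/7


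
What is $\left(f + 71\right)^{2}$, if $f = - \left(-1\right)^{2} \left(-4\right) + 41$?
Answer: $13456$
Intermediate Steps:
$f = 45$ ($f = \left(-1\right) 1 \left(-4\right) + 41 = \left(-1\right) \left(-4\right) + 41 = 4 + 41 = 45$)
$\left(f + 71\right)^{2} = \left(45 + 71\right)^{2} = 116^{2} = 13456$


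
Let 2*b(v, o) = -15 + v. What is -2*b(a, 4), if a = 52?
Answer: -37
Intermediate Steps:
b(v, o) = -15/2 + v/2 (b(v, o) = (-15 + v)/2 = -15/2 + v/2)
-2*b(a, 4) = -2*(-15/2 + (½)*52) = -2*(-15/2 + 26) = -2*37/2 = -37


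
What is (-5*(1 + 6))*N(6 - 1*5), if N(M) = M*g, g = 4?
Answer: -140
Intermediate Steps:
N(M) = 4*M (N(M) = M*4 = 4*M)
(-5*(1 + 6))*N(6 - 1*5) = (-5*(1 + 6))*(4*(6 - 1*5)) = (-5*7)*(4*(6 - 5)) = -140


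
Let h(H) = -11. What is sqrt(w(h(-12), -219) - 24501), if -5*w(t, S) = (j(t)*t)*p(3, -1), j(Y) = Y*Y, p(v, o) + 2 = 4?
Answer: I*sqrt(599215)/5 ≈ 154.82*I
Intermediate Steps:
p(v, o) = 2 (p(v, o) = -2 + 4 = 2)
j(Y) = Y**2
w(t, S) = -2*t**3/5 (w(t, S) = -t**2*t*2/5 = -t**3*2/5 = -2*t**3/5)
sqrt(w(h(-12), -219) - 24501) = sqrt(-2/5*(-11)**3 - 24501) = sqrt(-2/5*(-1331) - 24501) = sqrt(2662/5 - 24501) = sqrt(-119843/5) = I*sqrt(599215)/5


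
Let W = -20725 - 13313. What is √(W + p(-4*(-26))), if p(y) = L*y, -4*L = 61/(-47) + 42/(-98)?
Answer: I*√3679448486/329 ≈ 184.37*I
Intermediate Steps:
W = -34038
L = 142/329 (L = -(61/(-47) + 42/(-98))/4 = -(61*(-1/47) + 42*(-1/98))/4 = -(-61/47 - 3/7)/4 = -¼*(-568/329) = 142/329 ≈ 0.43161)
p(y) = 142*y/329
√(W + p(-4*(-26))) = √(-34038 + 142*(-4*(-26))/329) = √(-34038 + (142/329)*104) = √(-34038 + 14768/329) = √(-11183734/329) = I*√3679448486/329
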